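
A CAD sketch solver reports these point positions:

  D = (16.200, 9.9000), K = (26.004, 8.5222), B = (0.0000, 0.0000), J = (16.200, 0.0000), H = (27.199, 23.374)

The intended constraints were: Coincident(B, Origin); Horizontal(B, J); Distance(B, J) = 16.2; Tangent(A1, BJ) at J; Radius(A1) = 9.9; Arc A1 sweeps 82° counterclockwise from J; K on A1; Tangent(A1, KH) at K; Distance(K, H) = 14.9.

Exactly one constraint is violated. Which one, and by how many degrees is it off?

Tangent(A1, KH) at K — off by 3.40°.

B = (0.00, 0.00) ✓; B.y = 0.00, J.y = 0.00 ✓; |BJ| = 16.20 ✓; ∠(DJ, JB) = 90.00° ✓; |DJ| = 9.900 ✓; bearing(D→K) − bearing(D→J) = 82.00° ✓; |DK| = 9.900 ✓; ∠(DK, KH) = 86.60° ✗; |KH| = 14.90 ✓.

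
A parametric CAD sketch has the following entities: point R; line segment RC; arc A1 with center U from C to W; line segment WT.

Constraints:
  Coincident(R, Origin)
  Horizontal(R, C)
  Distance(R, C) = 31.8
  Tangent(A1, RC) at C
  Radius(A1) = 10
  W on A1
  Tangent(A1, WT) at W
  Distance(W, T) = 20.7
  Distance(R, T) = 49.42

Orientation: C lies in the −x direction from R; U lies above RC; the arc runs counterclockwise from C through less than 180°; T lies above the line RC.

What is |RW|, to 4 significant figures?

29.18

R is at the origin; R and C share the same y with |RC| = 31.8 and C on the −x side, so C = (-31.80, 0.000). Tangency of A1 to RC means the radius UC is perpendicular to RC, so U = C + (0, 10) = (-31.80, 10.00). Since UW ⟂ WT (tangency), |UT| = √(10.0² + 20.7²) = 22.99 regardless of where W sits on A1. So T lies on both circle(R, 49.42) and circle(U, 22.99); the above-RC intersection is T = (-37.41, 32.29). W is the foot of the tangent from T: W = (-24.13, 16.42).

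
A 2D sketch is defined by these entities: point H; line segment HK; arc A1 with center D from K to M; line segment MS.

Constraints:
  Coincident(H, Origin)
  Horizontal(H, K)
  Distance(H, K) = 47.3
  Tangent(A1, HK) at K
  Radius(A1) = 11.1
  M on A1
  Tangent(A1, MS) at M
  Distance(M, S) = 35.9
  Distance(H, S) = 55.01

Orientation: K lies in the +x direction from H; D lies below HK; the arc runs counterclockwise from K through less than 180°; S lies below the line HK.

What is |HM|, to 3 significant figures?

37.5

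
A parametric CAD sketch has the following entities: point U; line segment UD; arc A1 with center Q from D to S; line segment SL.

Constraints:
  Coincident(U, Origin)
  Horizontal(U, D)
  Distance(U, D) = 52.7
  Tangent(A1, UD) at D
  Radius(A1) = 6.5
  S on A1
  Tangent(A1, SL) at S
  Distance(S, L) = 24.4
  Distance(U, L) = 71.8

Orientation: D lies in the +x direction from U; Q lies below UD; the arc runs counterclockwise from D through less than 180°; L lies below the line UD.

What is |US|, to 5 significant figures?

49.579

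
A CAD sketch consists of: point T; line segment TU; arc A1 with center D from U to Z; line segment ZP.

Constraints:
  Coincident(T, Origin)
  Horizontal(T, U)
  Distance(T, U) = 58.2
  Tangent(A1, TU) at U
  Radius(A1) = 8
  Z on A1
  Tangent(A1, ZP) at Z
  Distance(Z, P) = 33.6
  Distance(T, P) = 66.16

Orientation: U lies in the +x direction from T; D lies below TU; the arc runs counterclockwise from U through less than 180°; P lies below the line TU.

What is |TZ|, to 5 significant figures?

50.877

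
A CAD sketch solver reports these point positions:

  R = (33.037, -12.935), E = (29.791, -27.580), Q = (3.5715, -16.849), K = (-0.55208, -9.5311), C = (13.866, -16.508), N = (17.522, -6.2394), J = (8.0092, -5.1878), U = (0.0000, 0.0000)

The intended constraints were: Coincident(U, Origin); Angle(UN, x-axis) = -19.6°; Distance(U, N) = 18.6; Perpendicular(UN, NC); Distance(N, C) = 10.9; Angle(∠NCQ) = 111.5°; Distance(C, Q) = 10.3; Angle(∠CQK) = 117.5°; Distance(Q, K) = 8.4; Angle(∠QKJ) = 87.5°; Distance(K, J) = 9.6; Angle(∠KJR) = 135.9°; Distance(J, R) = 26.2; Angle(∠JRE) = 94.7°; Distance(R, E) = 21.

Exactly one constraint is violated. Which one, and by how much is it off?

Distance(R, E) = 21 — off by 6.00.

U = (0.00, 0.00) ✓; UN at -19.60° ✓; |UN| = 18.60 ✓; ∠(UN, NC) = 90.00° ✓; |NC| = 10.90 ✓; ∠NCQ = 111.5° ✓; |CQ| = 10.30 ✓; ∠CQK = 117.5° ✓; |QK| = 8.400 ✓; ∠QKJ = 87.50° ✓; |KJ| = 9.600 ✓; ∠KJR = 135.9° ✓; |JR| = 26.20 ✓; ∠JRE = 94.70° ✓; |RE| = 15.00 ✗.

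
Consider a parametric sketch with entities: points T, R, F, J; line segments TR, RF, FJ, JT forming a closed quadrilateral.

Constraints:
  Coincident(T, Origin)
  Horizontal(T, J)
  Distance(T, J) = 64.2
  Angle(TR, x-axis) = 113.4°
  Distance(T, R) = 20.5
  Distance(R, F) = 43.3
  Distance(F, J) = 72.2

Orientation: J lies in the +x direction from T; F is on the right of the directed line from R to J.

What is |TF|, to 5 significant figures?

24.563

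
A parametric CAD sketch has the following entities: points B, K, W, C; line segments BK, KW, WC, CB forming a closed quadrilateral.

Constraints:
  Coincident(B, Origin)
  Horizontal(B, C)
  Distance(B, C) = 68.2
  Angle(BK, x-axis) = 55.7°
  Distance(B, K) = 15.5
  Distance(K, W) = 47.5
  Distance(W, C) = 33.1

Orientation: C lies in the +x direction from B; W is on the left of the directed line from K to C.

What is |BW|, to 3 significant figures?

60.8

Checks: |KW| = 47.50 ✓; |WC| = 33.10 ✓.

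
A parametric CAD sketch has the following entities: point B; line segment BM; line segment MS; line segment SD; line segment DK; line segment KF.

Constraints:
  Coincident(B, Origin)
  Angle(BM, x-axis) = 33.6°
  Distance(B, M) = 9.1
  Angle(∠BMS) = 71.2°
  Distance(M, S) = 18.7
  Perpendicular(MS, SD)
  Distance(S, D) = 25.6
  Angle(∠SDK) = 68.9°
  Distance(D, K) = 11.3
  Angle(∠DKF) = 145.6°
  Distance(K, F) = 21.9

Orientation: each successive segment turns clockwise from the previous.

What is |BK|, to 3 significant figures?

13.9

B is at the origin; BM runs at 33.6° with length 9.1, so M = (7.58, 5.04). ∠BMS = 71.2° gives MS at -75.2° from the x-axis; with |MS| = 18.7, S = (12.4, -13.0). MS ⟂ SD, so SD runs at -165°; with |SD| = 25.6, D = (-12.4, -19.6). ∠SDK = 68.9° gives DK at 83.7° from the x-axis; with |DK| = 11.3, K = (-11.2, -8.35). Then |BK| = |K − B| = 13.9.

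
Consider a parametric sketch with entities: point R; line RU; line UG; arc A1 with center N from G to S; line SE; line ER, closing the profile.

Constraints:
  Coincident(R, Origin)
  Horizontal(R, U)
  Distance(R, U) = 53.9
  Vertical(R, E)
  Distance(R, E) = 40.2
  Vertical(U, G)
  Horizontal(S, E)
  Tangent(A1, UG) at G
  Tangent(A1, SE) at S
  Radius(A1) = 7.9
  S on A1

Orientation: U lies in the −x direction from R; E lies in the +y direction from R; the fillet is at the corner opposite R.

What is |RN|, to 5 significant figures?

56.208

R is at the origin; RU is horizontal with |RU| = 53.9 and U on the −x side, so U = (-53.900, 0.0000). RE is vertical with |RE| = 40.2 and E on the +y side, so E = (0.0000, 40.200). The virtual corner opposite R is at (-53.900, 40.200). Tangency of A1 to UG means the radius NG is perpendicular to UG and since A1 is tangent to SE there, NS ⟂ SE, with radius 7.9, so the center N sits 7.9 in from both sides at N = (-46.000, 32.300). Then |RN| = |N − R| = 56.208.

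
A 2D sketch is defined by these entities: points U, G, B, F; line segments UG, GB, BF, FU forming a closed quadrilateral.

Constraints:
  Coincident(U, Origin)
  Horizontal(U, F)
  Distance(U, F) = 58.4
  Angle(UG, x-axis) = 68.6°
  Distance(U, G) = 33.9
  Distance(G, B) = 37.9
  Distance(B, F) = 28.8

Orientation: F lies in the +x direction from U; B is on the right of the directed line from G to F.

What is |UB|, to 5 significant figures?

29.759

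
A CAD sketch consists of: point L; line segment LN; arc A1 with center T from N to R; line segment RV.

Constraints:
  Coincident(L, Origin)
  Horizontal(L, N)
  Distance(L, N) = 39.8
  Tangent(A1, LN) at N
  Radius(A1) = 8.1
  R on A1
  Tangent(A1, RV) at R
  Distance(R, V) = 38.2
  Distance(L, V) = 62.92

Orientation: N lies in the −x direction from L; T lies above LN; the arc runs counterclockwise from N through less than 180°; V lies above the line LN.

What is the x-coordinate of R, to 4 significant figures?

-31.97

L is at the origin; L and N share the same y with |LN| = 39.8 and N on the −x side, so N = (-39.80, 0.000). The tangent condition forces TN to be normal to LN, so T = N + (0, 8.1) = (-39.80, 8.100). Since TR ⟂ RV (tangency), |TV| = √(8.1² + 38.2²) = 39.05 regardless of where R sits on A1. So V lies on both circle(L, 62.92) and circle(T, 39.05); the above-LN intersection is V = (-41.72, 47.10). R is the foot of the tangent from V: R = (-31.97, 10.17).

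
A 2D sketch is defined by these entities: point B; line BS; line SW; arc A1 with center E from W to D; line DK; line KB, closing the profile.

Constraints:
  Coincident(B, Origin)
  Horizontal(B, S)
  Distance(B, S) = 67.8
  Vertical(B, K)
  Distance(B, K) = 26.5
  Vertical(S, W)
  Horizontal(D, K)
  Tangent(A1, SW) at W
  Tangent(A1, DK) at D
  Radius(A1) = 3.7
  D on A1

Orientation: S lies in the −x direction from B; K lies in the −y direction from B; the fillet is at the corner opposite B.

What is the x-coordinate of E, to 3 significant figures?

-64.1

BK is vertical with |BK| = 26.5 and K on the −y side, so K = (0.00, -26.5). The virtual corner opposite B is at (-67.8, -26.5). The tangent condition forces EW to be normal to SW and A1 meets DK tangentially, so ED is at right angles to DK, with radius 3.7, so the center E sits 3.7 in from both sides at E = (-64.1, -22.8). So E.x = -64.1.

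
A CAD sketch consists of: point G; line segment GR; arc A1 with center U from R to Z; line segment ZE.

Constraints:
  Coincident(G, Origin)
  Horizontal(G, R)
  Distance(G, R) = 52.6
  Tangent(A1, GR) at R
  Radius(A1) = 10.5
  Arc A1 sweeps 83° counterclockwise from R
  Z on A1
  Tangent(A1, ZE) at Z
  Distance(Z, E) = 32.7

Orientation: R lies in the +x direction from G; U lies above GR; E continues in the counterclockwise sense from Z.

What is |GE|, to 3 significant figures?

78.9

G is at the origin; G and R share the same y with |GR| = 52.6 and R on the +x side, so R = (52.6, 0.00). The tangent condition forces UR to be normal to GR, so U = R + (0, 10.5) = (52.6, 10.5). On A1, R sits at bearing -90° from U; an 83° counterclockwise sweep puts Z at bearing -7°, so Z = U + 10.5·(cos -7°, sin -7°) = (63.0, 9.22). A1 meets ZE tangentially, so UZ is at right angles to ZE, so ZE runs along (−sin -7°, cos -7°); with |ZE| = 32.7, E = (67.0, 41.7). Then |GE| = |E − G| = 78.9.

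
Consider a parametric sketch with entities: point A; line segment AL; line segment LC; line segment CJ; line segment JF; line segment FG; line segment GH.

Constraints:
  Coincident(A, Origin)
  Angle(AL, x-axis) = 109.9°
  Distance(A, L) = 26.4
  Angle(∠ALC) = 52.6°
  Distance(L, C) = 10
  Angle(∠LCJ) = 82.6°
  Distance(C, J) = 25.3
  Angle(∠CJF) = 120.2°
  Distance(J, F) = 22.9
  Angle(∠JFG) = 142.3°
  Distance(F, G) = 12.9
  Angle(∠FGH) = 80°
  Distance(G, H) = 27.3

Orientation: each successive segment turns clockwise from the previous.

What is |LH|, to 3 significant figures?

16.4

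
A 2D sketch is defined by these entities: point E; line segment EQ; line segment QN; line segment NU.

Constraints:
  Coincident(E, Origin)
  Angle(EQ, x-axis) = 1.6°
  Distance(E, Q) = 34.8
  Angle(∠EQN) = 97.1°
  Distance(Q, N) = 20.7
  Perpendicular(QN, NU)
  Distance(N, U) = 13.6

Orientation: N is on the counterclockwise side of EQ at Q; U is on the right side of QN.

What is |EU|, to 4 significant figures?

54.24

∠EQN = 97.1°, so QN runs at 1.6° + (180° − 97.1°) = 84.50° from the x-axis; with |QN| = 20.7, N = Q + 20.7·(cos 84.50°, sin 84.50°) = (36.77, 21.58). QN is perpendicular to NU; with |NU| = 13.6 on the right of QN, U = N + 13.6·(0.9954, -0.09585) = (50.31, 20.27). Then |EU| = |U − E| = 54.24.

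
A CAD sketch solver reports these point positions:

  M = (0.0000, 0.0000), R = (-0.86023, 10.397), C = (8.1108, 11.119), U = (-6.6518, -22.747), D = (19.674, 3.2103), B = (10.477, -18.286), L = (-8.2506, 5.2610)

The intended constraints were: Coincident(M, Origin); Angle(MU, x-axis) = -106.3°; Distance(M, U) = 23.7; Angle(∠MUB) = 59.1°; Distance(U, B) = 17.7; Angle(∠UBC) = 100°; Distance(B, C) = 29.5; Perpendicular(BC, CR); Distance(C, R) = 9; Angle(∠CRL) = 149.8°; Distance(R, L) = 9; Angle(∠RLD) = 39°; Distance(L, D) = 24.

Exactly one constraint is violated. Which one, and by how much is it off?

Distance(L, D) = 24 — off by 4.00.

M = (0.00, 0.00) ✓; MU at -106.3° ✓; |MU| = 23.70 ✓; ∠MUB = 59.10° ✓; |UB| = 17.70 ✓; ∠UBC = 100.0° ✓; |BC| = 29.50 ✓; ∠(BC, CR) = 90.00° ✓; |CR| = 9.000 ✓; ∠CRL = 149.8° ✓; |RL| = 9.000 ✓; ∠RLD = 39.00° ✓; |LD| = 28.00 ✗.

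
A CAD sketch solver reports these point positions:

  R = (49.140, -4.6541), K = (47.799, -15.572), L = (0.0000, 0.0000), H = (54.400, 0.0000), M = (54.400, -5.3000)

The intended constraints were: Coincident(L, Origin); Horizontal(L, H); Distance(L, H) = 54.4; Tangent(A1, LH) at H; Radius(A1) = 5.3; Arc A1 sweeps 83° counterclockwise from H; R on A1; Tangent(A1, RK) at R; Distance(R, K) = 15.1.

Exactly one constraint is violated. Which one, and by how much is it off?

Distance(R, K) = 15.1 — off by 4.10.

L = (0.00, 0.00) ✓; L.y = 0.00, H.y = 0.00 ✓; |LH| = 54.40 ✓; ∠(MH, HL) = 90.00° ✓; |MH| = 5.300 ✓; bearing(M→R) − bearing(M→H) = 83.00° ✓; |MR| = 5.300 ✓; ∠(MR, RK) = 90.00° ✓; |RK| = 11.00 ✗.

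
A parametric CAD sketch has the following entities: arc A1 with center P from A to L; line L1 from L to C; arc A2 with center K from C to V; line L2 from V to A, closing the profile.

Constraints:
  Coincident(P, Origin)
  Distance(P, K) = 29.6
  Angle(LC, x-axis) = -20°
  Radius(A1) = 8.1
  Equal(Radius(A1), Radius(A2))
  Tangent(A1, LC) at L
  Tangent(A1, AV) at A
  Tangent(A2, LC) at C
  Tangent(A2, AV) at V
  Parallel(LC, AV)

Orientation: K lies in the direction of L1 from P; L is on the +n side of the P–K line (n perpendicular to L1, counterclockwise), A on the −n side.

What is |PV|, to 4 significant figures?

30.69

The slot axis is L1's direction at -20.0°, so u = (cos -20.0°, sin -20.0°) = (0.9397, -0.3420) and n = (−sin -20.0°, cos -20.0°) = (0.3420, 0.9397). P is at the origin and K lies 29.6 along u from P, so K = 29.6·u = (27.81, -10.12). Tangency of A1 to both parallel lines with radius 8.1 puts L and A at P ± 8.1·n: L = (2.770, 7.612), A = (-2.770, -7.612). Equal radii place C and V the same way about K: C = K + 8.1·n = (30.59, -2.512), V = K − 8.1·n = (25.04, -17.74). Then |PV| = |V − P| = 30.69.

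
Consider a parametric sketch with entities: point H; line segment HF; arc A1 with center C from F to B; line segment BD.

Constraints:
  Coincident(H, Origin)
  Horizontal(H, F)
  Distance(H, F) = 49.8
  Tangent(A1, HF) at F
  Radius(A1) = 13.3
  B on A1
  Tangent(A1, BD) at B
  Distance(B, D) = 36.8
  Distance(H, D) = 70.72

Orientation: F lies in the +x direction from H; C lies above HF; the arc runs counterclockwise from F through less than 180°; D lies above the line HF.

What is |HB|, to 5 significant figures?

64.736

H is at the origin; H and F share the same y with |HF| = 49.8 and F on the +x side, so F = (49.800, 0.0000). The tangent condition forces CF to be normal to HF, so C = F + (0, 13.3) = (49.800, 13.300). Since CB ⟂ BD (tangency), |CD| = √(13.3² + 36.8²) = 39.130 regardless of where B sits on A1. So D lies on both circle(H, 70.72) and circle(C, 39.130); the above-HF intersection is D = (47.533, 52.364). B is the foot of the tangent from D: B = (62.025, 18.538).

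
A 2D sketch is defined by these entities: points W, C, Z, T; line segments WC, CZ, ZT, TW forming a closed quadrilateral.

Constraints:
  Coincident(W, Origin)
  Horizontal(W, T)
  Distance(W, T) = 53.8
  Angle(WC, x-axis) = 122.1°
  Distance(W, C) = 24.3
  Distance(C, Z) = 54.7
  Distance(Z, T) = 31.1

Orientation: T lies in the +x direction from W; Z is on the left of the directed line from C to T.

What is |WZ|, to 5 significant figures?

50.080

Checks: |CZ| = 54.70 ✓; |ZT| = 31.10 ✓.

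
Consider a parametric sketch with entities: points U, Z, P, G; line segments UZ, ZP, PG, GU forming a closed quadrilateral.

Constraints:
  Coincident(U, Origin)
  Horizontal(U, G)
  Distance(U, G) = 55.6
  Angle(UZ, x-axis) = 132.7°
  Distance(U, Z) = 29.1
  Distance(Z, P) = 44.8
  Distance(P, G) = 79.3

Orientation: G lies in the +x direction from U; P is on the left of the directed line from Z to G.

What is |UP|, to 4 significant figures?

59.83

Checks: |ZP| = 44.80 ✓; |PG| = 79.30 ✓.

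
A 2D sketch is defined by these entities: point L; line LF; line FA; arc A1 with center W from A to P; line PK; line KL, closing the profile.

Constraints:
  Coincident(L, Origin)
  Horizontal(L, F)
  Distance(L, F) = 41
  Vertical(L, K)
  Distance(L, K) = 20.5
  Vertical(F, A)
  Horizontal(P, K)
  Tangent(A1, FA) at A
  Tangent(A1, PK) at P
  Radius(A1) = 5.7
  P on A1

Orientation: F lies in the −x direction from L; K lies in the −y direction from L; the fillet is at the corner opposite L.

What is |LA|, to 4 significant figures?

43.59

The virtual corner opposite L is at (-41.00, -20.50). The tangent condition forces WA to be normal to FA and since A1 is tangent to PK there, WP ⟂ PK, with radius 5.7, so the center W sits 5.7 in from both sides at W = (-35.30, -14.80). That places the tangent points at A = (-41.00, -14.80) on FA and P = (-35.30, -20.50) on PK. Then |LA| = |A − L| = 43.59.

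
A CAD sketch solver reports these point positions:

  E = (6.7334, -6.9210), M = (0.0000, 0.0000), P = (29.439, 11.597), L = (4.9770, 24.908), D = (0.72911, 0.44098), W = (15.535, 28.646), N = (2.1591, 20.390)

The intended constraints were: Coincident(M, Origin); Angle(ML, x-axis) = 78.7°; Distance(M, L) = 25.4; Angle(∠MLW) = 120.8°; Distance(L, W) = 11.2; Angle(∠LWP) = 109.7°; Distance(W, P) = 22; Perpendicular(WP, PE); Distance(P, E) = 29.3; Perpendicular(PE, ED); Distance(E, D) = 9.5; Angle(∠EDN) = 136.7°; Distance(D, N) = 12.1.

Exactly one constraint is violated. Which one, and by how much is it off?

Distance(D, N) = 12.1 — off by 7.90.

M = (0.00, 0.00) ✓; ML at 78.70° ✓; |ML| = 25.40 ✓; ∠MLW = 120.8° ✓; |LW| = 11.20 ✓; ∠LWP = 109.7° ✓; |WP| = 22.00 ✓; ∠(WP, PE) = 90.00° ✓; |PE| = 29.30 ✓; ∠(PE, ED) = 90.00° ✓; |ED| = 9.500 ✓; ∠EDN = 136.7° ✓; |DN| = 20.00 ✗.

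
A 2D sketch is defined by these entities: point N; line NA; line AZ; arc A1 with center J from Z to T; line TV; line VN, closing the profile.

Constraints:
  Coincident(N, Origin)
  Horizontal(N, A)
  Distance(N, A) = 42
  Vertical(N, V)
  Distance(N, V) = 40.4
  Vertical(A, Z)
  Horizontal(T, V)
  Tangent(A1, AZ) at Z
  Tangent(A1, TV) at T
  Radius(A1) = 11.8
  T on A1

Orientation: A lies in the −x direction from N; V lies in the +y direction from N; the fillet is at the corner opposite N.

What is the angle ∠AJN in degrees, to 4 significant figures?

68.98°

NV is vertical with |NV| = 40.4 and V on the +y side, so V = (0.000, 40.40). The virtual corner opposite N is at (-42.00, 40.40). A1 meets AZ tangentially, so JZ is at right angles to AZ and tangency of A1 to TV means the radius JT is perpendicular to TV, with radius 11.8, so the center J sits 11.8 in from both sides at J = (-30.20, 28.60). Then cos ∠AJN = JA·JN / (|JA||JN|), giving 68.98°.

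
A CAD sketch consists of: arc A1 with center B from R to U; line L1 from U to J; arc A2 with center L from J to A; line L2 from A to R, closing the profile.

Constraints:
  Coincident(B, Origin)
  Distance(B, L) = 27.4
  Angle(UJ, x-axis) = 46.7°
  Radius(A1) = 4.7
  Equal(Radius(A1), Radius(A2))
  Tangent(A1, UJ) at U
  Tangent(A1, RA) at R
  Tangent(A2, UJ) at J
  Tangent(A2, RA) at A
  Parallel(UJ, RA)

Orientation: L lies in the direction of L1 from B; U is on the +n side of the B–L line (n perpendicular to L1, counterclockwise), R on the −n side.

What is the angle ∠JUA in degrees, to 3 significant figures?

18.9°

The slot axis is L1's direction at 46.7°, so u = (cos 46.7°, sin 46.7°) = (0.686, 0.728) and n = (−sin 46.7°, cos 46.7°) = (-0.728, 0.686). B is at the origin and L lies 27.4 along u from B, so L = 27.4·u = (18.8, 19.9). Tangency of A1 to both parallel lines with radius 4.7 puts U and R at B ± 4.7·n: U = (-3.42, 3.22), R = (3.42, -3.22). Equal radii place J and A the same way about L: J = L + 4.7·n = (15.4, 23.2), A = L − 4.7·n = (22.2, 16.7). Then cos ∠JUA = UJ·UA / (|UJ||UA|), giving 18.9°.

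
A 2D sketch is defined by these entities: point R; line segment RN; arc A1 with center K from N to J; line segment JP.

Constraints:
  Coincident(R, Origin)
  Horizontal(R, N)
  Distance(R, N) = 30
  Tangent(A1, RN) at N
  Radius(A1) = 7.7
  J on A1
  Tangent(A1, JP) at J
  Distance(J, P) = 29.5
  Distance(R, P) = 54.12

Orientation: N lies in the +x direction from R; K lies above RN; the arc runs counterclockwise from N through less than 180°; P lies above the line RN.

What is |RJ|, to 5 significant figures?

38.342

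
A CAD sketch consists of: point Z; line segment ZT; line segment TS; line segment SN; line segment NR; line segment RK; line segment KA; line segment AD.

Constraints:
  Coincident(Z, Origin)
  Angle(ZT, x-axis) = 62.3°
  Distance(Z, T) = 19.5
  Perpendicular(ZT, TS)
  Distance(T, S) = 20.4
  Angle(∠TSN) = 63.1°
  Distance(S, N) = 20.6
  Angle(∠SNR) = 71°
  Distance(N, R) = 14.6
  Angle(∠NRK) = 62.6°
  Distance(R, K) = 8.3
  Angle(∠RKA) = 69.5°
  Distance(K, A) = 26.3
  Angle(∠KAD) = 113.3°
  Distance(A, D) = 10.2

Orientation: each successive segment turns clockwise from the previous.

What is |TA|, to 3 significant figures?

32.5

Z is at the origin; ZT runs at 62.3° with length 19.5, so T = (9.06, 17.3). ZT is perpendicular to TS, so TS runs at -27.7°; with |TS| = 20.4, S = (27.1, 7.78). ∠TSN = 63.1° gives SN at -145° from the x-axis; with |SN| = 20.6, N = (10.3, -4.15). ∠SNR = 71.0° gives NR at 106° from the x-axis; with |NR| = 14.6, R = (6.21, 9.86). ∠NRK = 62.6° gives RK at -11.0° from the x-axis; with |RK| = 8.3, K = (14.4, 8.27). ∠RKA = 69.5° gives KA at -122° from the x-axis; with |KA| = 26.3, A = (0.618, -14.2). Then |TA| = |A − T| = 32.5.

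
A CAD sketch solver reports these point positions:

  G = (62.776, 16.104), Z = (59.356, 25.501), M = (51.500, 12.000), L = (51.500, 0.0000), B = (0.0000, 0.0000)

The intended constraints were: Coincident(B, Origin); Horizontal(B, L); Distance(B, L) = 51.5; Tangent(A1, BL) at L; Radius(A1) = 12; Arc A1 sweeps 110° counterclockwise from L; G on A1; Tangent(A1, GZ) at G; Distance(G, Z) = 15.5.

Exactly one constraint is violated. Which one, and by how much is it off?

Distance(G, Z) = 15.5 — off by 5.50.

B = (0.00, 0.00) ✓; B.y = 0.00, L.y = 0.00 ✓; |BL| = 51.50 ✓; ∠(ML, LB) = 90.00° ✓; |ML| = 12.00 ✓; bearing(M→G) − bearing(M→L) = 110.0° ✓; |MG| = 12.00 ✓; ∠(MG, GZ) = 90.00° ✓; |GZ| = 10.00 ✗.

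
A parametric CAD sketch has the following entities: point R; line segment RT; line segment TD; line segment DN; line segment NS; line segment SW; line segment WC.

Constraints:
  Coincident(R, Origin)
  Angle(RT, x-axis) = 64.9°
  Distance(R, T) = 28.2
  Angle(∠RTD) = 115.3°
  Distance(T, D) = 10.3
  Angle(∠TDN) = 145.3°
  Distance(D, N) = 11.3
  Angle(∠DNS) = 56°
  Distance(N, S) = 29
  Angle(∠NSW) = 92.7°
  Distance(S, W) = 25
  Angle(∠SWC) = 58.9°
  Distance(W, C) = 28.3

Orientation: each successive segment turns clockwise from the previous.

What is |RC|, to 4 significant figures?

35.84

R is at the origin; RT runs at 64.9° with length 28.2, so T = (11.96, 25.54). ∠RTD = 115.3° gives TD at 0.2000° from the x-axis; with |TD| = 10.3, D = (22.26, 25.57). ∠TDN = 145.3° gives DN at -34.50° from the x-axis; with |DN| = 11.3, N = (31.57, 19.17). ∠DNS = 56.0° gives NS at -158.5° from the x-axis; with |NS| = 29.0, S = (4.593, 8.544). ∠NSW = 92.7° gives SW at 114.2° from the x-axis; with |SW| = 25.0, W = (-5.655, 31.35). ∠SWC = 58.9° gives WC at -6.900° from the x-axis; with |WC| = 28.3, C = (22.44, 27.95). Then |RC| = |C − R| = 35.84.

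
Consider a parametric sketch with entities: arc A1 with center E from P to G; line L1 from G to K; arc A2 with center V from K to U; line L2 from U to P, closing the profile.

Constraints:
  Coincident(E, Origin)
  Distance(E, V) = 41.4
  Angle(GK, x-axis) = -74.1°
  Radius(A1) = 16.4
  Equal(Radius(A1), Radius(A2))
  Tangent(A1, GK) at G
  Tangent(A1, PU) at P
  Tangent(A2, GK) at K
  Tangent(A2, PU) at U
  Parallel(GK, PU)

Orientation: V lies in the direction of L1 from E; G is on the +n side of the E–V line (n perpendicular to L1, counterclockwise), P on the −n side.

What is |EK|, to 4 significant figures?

44.53

The slot axis is L1's direction at -74.1°, so u = (cos -74.1°, sin -74.1°) = (0.2740, -0.9617) and n = (−sin -74.1°, cos -74.1°) = (0.9617, 0.2740). E is at the origin and V lies 41.4 along u from E, so V = 41.4·u = (11.34, -39.82). Tangency of A1 to both parallel lines with radius 16.4 puts G and P at E ± 16.4·n: G = (15.77, 4.493), P = (-15.77, -4.493). Equal radii place K and U the same way about V: K = V + 16.4·n = (27.11, -35.32), U = V − 16.4·n = (-4.431, -44.31). Then |EK| = |K − E| = 44.53.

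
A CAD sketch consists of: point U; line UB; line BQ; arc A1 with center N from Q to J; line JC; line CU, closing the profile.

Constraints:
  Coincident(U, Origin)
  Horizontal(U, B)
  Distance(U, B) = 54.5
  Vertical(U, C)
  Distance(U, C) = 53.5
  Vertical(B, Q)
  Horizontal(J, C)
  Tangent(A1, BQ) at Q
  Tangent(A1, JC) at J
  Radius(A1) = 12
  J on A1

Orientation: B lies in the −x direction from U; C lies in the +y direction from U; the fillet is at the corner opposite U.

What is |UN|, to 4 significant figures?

59.40

U is at the origin; UB is horizontal with |UB| = 54.5 and B on the −x side, so B = (-54.50, 0.000). UC is vertical with |UC| = 53.5 and C on the +y side, so C = (0.000, 53.50). The virtual corner opposite U is at (-54.50, 53.50). Since A1 is tangent to BQ there, NQ ⟂ BQ and tangency of A1 to JC means the radius NJ is perpendicular to JC, with radius 12.0, so the center N sits 12.0 in from both sides at N = (-42.50, 41.50). Then |UN| = |N − U| = 59.40.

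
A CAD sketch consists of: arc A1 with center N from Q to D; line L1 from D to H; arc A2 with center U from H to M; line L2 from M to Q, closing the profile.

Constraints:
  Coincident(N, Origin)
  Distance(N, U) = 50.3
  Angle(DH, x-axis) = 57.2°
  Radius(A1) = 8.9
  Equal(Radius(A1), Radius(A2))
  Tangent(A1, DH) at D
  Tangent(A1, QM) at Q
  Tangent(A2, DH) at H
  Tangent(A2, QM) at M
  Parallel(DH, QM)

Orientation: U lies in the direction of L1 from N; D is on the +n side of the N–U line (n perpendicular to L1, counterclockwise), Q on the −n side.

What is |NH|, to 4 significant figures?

51.08

The slot axis is L1's direction at 57.2°, so u = (cos 57.2°, sin 57.2°) = (0.5417, 0.8406) and n = (−sin 57.2°, cos 57.2°) = (-0.8406, 0.5417). N is at the origin and U lies 50.3 along u from N, so U = 50.3·u = (27.25, 42.28). Tangency of A1 to both parallel lines with radius 8.9 puts D and Q at N ± 8.9·n: D = (-7.481, 4.821), Q = (7.481, -4.821). Equal radii place H and M the same way about U: H = U + 8.9·n = (19.77, 47.10), M = U − 8.9·n = (34.73, 37.46). Then |NH| = |H − N| = 51.08.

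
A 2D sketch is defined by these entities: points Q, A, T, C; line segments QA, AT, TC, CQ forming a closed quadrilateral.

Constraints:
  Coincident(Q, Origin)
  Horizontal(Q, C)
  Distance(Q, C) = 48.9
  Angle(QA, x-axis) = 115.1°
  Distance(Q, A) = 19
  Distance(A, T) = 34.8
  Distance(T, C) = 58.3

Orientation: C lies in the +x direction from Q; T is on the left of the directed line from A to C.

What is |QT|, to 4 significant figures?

47.05

Checks: |AT| = 34.80 ✓; |TC| = 58.30 ✓.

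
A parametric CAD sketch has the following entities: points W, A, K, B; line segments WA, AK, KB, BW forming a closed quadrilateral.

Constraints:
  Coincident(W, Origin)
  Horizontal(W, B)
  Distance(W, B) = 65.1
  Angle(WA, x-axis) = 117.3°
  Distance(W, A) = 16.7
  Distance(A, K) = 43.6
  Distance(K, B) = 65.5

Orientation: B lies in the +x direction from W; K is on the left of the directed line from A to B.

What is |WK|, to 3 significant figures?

52.3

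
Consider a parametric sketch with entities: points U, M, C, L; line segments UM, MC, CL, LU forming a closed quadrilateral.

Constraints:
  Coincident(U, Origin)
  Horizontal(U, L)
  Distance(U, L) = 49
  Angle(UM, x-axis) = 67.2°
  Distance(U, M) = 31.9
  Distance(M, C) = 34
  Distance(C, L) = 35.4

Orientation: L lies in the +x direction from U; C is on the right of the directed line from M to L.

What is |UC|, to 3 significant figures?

14.6

U is at the origin; U and L share the same y with |UL| = 49.0 and L in +x, so L = (49.0, 0). UM runs at 67.2° with |UM| = 31.9, so M = (12.4, 29.4). C is determined by |MC| = 34.0 and |CL| = 35.4 together: it lies at the intersection of circle(M, 34.0) and circle(L, 35.4). With |ML| = 47.0, the foot of the radical line on ML is 22.5 from M and the perpendicular offset is √(34.0² − 22.5²) = 25.5. Taking the right-of-ML solution: C = (13.9, -4.56).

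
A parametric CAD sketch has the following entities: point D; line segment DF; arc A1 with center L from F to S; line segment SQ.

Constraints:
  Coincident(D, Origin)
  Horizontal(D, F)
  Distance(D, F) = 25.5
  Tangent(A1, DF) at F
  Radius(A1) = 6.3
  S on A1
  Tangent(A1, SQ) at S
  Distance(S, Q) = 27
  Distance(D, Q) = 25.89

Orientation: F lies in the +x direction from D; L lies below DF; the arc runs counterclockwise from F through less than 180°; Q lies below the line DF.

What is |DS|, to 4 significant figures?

20.44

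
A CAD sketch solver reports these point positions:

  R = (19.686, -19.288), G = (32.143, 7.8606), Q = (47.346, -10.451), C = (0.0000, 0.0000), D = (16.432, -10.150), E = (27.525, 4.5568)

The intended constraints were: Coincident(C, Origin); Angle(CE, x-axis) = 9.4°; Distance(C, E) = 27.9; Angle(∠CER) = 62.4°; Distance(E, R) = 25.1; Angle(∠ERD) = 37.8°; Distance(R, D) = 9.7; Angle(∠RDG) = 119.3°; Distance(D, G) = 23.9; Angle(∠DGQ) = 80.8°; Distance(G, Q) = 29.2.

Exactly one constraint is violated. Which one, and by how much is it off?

Distance(G, Q) = 29.2 — off by 5.40.

C = (0.00, 0.00) ✓; CE at 9.400° ✓; |CE| = 27.90 ✓; ∠CER = 62.40° ✓; |ER| = 25.10 ✓; ∠ERD = 37.80° ✓; |RD| = 9.700 ✓; ∠RDG = 119.3° ✓; |DG| = 23.90 ✓; ∠DGQ = 80.80° ✓; |GQ| = 23.80 ✗.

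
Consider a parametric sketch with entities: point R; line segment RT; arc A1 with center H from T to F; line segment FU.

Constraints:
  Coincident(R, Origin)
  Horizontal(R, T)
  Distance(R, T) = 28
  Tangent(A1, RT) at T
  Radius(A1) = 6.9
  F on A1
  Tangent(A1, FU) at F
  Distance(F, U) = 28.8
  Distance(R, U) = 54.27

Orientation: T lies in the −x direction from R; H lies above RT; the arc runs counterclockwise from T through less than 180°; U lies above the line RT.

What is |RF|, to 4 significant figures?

26.06

R is at the origin; RT is horizontal with |RT| = 28.0 and T on the −x side, so T = (-28.00, 0.000). Since A1 is tangent to RT there, HT ⟂ RT, so H = T + (0, 6.9) = (-28.00, 6.900). Since HF ⟂ FU (tangency), |HU| = √(6.9² + 28.8²) = 29.62 regardless of where F sits on A1. So U lies on both circle(R, 54.27) and circle(H, 29.62); the above-RT intersection is U = (-43.93, 31.87). F is the foot of the tangent from U: F = (-23.21, 11.86).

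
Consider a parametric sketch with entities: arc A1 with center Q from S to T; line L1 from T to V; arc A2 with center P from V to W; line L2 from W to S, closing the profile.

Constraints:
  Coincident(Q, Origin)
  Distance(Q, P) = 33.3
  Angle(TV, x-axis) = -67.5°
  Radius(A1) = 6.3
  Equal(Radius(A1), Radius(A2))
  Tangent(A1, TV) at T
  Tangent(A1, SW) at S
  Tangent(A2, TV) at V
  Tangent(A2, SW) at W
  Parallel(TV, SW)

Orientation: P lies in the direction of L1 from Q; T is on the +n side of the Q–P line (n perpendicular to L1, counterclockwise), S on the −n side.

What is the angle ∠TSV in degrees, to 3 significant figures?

69.3°

Tangency of A1 to both parallel lines with radius 6.3 puts T and S at Q ± 6.3·n: T = (5.82, 2.41), S = (-5.82, -2.41). Equal radii place V and W the same way about P: V = P + 6.3·n = (18.6, -28.4), W = P − 6.3·n = (6.92, -33.2). Then cos ∠TSV = ST·SV / (|ST||SV|), giving 69.3°.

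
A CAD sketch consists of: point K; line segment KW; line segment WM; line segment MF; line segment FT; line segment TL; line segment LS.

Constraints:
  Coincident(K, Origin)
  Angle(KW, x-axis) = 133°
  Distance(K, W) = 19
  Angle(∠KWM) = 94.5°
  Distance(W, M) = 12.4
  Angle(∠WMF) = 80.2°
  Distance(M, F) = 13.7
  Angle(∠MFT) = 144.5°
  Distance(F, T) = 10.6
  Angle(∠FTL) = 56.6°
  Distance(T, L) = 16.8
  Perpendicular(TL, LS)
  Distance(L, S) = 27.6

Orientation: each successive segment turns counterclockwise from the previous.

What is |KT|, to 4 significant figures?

4.500

K is at the origin; KW runs at 133.0° with length 19.0, so W = (-12.96, 13.90). ∠KWM = 94.5° gives WM at -141.5° from the x-axis; with |WM| = 12.4, M = (-22.66, 6.177). ∠WMF = 80.2° gives MF at -41.70° from the x-axis; with |MF| = 13.7, F = (-12.43, -2.937). ∠MFT = 144.5° gives FT at -6.200° from the x-axis; with |FT| = 10.6, T = (-1.895, -4.082). Then |KT| = |T − K| = 4.500.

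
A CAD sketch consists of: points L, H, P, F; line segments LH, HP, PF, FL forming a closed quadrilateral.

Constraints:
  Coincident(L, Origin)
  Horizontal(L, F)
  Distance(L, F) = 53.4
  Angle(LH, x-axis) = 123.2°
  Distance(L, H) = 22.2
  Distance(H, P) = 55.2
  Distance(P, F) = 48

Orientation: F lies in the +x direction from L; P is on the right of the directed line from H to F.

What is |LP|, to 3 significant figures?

33.1

L is at the origin; LF is horizontal with |LF| = 53.4 and F in +x, so F = (53.4, 0). LH runs at 123.2° with |LH| = 22.2, so H = (-12.2, 18.6). P is determined by |HP| = 55.2 and |PF| = 48.0 together: it lies at the intersection of circle(H, 55.2) and circle(F, 48.0). With |HF| = 68.1, the foot of the radical line on HF is 39.5 from H and the perpendicular offset is √(55.2² − 39.5²) = 38.5. Taking the right-of-HF solution: P = (15.4, -29.3).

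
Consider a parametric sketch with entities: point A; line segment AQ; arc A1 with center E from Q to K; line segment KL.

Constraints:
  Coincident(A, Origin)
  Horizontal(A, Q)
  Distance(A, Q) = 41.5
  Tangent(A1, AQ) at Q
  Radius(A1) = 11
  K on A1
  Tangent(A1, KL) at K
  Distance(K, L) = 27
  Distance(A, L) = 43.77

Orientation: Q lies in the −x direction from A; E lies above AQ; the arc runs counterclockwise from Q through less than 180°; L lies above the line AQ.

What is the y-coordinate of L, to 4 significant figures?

35.47

Checks: |EK| = 11.00 ✓; ∠(EK, KL) = 90.00° ✓; |KL| = 27.00 ✓; |AL| = 43.77 ✓.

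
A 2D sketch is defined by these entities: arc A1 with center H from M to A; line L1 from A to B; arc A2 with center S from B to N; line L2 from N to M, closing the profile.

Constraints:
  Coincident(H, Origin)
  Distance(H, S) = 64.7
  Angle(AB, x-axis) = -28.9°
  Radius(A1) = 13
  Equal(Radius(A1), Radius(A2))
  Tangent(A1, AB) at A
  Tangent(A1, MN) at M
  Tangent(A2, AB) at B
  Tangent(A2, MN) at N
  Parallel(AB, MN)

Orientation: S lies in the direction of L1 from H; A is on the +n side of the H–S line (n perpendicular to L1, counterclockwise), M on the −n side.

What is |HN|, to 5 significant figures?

65.993

Tangency of A1 to both parallel lines with radius 13.0 puts A and M at H ± 13.0·n: A = (6.2827, 11.381), M = (-6.2827, -11.381). Equal radii place B and N the same way about S: B = S + 13.0·n = (62.925, -19.887), N = S − 13.0·n = (50.360, -42.649). Then |HN| = |N − H| = 65.993.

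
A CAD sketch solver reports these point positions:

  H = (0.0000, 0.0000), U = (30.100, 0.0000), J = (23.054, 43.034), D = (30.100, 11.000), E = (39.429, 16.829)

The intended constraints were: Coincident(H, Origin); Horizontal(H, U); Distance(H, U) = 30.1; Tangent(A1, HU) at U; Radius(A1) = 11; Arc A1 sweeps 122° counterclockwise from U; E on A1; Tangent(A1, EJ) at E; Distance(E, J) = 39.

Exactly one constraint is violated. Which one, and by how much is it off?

Distance(E, J) = 39 — off by 8.10.

H = (0.00, 0.00) ✓; H.y = 0.00, U.y = 0.00 ✓; |HU| = 30.10 ✓; ∠(DU, UH) = 90.00° ✓; |DU| = 11.00 ✓; bearing(D→E) − bearing(D→U) = 122.0° ✓; |DE| = 11.00 ✓; ∠(DE, EJ) = 90.00° ✓; |EJ| = 30.90 ✗.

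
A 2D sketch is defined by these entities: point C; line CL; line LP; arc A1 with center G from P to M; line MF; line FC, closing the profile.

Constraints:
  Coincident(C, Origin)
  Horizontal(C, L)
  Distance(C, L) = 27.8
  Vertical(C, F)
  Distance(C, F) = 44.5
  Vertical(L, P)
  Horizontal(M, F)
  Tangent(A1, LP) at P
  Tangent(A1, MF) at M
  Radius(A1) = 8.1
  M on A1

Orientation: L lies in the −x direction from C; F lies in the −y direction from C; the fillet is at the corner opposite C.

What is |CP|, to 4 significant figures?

45.80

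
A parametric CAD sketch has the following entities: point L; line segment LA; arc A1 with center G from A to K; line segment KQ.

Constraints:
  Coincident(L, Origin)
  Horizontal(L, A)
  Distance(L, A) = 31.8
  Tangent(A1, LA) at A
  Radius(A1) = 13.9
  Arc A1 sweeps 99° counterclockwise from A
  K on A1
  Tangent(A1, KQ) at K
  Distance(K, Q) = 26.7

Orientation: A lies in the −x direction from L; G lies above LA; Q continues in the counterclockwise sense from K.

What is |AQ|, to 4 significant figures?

43.51

L is at the origin; L and A share the same y with |LA| = 31.8 and A on the −x side, so A = (-31.80, 0.000). Tangency of A1 to LA means the radius GA is perpendicular to LA, so G = A + (0, 13.9) = (-31.80, 13.90). On A1, A sits at bearing -90° from G; a 99° counterclockwise sweep puts K at bearing 9°, so K = G + 13.9·(cos 9°, sin 9°) = (-18.07, 16.07). The tangent condition forces GK to be normal to KQ, so KQ runs along (−sin 9°, cos 9°); with |KQ| = 26.7, Q = (-22.25, 42.45). Then |AQ| = |Q − A| = 43.51.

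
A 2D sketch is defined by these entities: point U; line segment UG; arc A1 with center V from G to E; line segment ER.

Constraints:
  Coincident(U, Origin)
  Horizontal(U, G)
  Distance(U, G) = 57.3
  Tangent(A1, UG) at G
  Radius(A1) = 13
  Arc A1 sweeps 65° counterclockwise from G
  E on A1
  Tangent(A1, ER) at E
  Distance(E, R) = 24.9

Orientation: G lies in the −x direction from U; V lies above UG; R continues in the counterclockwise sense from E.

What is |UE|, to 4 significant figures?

46.13

U is at the origin; UG is horizontal with |UG| = 57.3 and G on the −x side, so G = (-57.30, 0.000). A1 meets UG tangentially, so VG is at right angles to UG, so V = G + (0, 13) = (-57.30, 13.00). On A1, G sits at bearing -90° from V; a 65° counterclockwise sweep puts E at bearing -25°, so E = V + 13.0·(cos -25°, sin -25°) = (-45.52, 7.506). Then |UE| = |E − U| = 46.13.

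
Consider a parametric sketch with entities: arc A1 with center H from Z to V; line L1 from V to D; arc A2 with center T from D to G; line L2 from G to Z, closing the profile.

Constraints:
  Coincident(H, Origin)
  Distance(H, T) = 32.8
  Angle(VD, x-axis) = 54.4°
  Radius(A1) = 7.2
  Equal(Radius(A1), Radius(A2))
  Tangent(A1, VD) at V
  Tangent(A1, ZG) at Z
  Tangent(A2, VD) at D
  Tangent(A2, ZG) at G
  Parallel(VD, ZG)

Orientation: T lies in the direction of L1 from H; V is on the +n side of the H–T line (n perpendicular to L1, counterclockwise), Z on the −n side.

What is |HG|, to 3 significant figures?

33.6

Tangency of A1 to both parallel lines with radius 7.2 puts V and Z at H ± 7.2·n: V = (-5.85, 4.19), Z = (5.85, -4.19). Equal radii place D and G the same way about T: D = T + 7.2·n = (13.2, 30.9), G = T − 7.2·n = (24.9, 22.5). Then |HG| = |G − H| = 33.6.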